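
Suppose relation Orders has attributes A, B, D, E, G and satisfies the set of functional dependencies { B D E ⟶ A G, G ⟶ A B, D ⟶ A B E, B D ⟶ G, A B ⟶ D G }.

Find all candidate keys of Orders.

{D}⁺: D→ABE adds A, B, E; BD→G adds G → {A, B, D, E, G}.
{G}⁺: G→AB adds A, B; AB→DG adds D; D→ABE adds E → {A, B, D, E, G}.
{A, B}⁺: AB→DG adds D, G; D→ABE adds E → {A, B, D, E, G}.
Any other superkey contains one of these as a subset, so there are no further candidate keys.

{D}, {G}, {A, B}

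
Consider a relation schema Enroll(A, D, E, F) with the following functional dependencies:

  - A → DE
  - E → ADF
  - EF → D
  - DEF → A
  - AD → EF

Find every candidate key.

{A}⁺: A→DE adds D, E; E→ADF adds F → {A, D, E, F}.
{E}⁺: E→ADF adds A, D, F → {A, D, E, F}.

{A}; {E}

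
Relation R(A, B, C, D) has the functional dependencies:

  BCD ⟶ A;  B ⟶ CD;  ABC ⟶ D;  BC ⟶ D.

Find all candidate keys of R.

Attribute B never appears on the right-hand side of any dependency, so B must belong to every candidate key.
{B}⁺ = {A, B, C, D}, which is all of the schema, so {B} is the only candidate key.

{B}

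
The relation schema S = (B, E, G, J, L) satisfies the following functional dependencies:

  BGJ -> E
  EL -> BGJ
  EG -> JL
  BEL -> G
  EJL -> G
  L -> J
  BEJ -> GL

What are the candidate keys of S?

{E, G}⁺: EG→JL adds J, L; EL→BGJ adds B → {B, E, G, J, L}.
{E, L}⁺: EL→BGJ adds B, G, J → {B, E, G, J, L}.
{B, E, J}⁺: BEJ→GL adds G, L → {B, E, G, J, L}.
{B, G, J}⁺: BGJ→E adds E; EG→JL adds L → {B, E, G, J, L}.
{B, G, L}⁺: L→J adds J; BGJ→E adds E → {B, E, G, J, L}.

(E, G), (E, L), (B, E, J), (B, G, J), (B, G, L)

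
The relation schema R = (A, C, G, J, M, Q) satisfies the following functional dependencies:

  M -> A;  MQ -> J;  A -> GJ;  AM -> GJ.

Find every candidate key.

CMQ

Attributes C, M, Q never appear on any right-hand side, so every candidate key must contain {C, M, Q}.
{C, M, Q}⁺ = {A, C, G, J, M, Q}, which is all of the schema, so {C, M, Q} is the only candidate key.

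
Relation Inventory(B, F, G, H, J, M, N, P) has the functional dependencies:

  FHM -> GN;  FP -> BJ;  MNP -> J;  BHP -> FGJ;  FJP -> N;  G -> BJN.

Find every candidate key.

Attributes H, M, P never appear on any right-hand side, so every candidate key must contain {H, M, P}.
{H, M, P}⁺ = {H, M, P}, which is not all of the schema, so we must add further attributes.
{B, H, M, P}⁺: BHP→FGJ adds F, G, J; FJP→N adds N → {B, F, G, H, J, M, N, P}. Minimal: {H, M, P}⁺ = {H, M, P}; {B, M, P}⁺ = {B, M, P}; {B, H, P}⁺ = {B, F, G, H, J, N, P}; … — none reach the full schema.
{F, H, M, P}⁺: FHM→GN adds G, N; FP→BJ adds B, J → {B, F, G, H, J, M, N, P}. Minimal: {H, M, P}⁺ = {H, M, P}; {F, M, P}⁺ = {B, F, J, M, N, P}; {F, H, P}⁺ = {B, F, G, H, J, N, P}; … — none reach the full schema.
{G, H, M, P}⁺: G→BJN adds B, J, N; BHP→FGJ adds F → {B, F, G, H, J, M, N, P}. Minimal: {H, M, P}⁺ = {H, M, P}; {G, M, P}⁺ = {B, G, J, M, N, P}; {G, H, P}⁺ = {B, F, G, H, J, N, P}; … — none reach the full schema.
Any other superkey contains one of these as a subset, so there are no further candidate keys.

BHMP, FHMP, GHMP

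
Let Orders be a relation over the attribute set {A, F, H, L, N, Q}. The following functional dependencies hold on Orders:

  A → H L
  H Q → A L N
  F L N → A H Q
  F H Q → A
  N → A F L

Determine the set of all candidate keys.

(N), (A, Q), (H, Q)

{N}⁺: N→AFL adds A, F, L; A→HL adds H; FLN→AHQ adds Q → {A, F, H, L, N, Q}.
{A, Q}⁺: A→HL adds H, L; HQ→ALN adds N; N→AFL adds F → {A, F, H, L, N, Q}. Minimal: {Q}⁺ = {Q}; {A}⁺ = {A, H, L} — none reach the full schema.
{H, Q}⁺: HQ→ALN adds A, L, N; N→AFL adds F → {A, F, H, L, N, Q}. Minimal: {Q}⁺ = {Q}; {H}⁺ = {H} — none reach the full schema.
Any other superkey contains one of these as a subset, so there are no further candidate keys.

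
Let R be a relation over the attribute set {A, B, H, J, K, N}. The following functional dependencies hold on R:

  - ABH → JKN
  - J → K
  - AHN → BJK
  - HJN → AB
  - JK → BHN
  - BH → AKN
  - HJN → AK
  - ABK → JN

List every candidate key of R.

{J}, {B, H}, {A, B, K}, {A, H, N}

{J}⁺: J→K adds K; JK→BHN adds B, H, N; BH→AKN adds A → {A, B, H, J, K, N}.
{B, H}⁺: BH→AKN adds A, K, N; ABK→JN adds J → {A, B, H, J, K, N}. Minimal: {H}⁺ = {H}; {B}⁺ = {B} — none reach the full schema.
{A, B, K}⁺: ABK→JN adds J, N; JK→BHN adds H → {A, B, H, J, K, N}. Minimal: {B, K}⁺ = {B, K}; {A, K}⁺ = {A, K}; {A, B}⁺ = {A, B} — none reach the full schema.
{A, H, N}⁺: AHN→BJK adds B, J, K → {A, B, H, J, K, N}. Minimal: {H, N}⁺ = {H, N}; {A, N}⁺ = {A, N}; {A, H}⁺ = {A, H} — none reach the full schema.
Any other superkey contains one of these as a subset, so there are no further candidate keys.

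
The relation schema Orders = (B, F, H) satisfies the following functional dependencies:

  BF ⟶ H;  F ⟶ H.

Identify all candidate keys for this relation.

Attributes B, F never appear on any right-hand side, so every candidate key must contain {B, F}.
{B, F}⁺ = {B, F, H}, which is all of the schema, so {B, F} is the only candidate key.

{B, F}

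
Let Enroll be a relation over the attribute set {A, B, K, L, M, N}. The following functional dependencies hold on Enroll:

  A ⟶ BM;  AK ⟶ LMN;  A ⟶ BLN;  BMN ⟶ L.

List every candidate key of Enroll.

AK

{A, K}⁺: A→BM adds B, M; AK→LMN adds L, N → {A, B, K, L, M, N}.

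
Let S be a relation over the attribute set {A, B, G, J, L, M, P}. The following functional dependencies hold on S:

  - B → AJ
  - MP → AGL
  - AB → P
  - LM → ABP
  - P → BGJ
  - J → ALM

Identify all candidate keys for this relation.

B, J, P, LM

{B}⁺: B→AJ adds A, J; AB→P adds P; P→BGJ adds G; J→ALM adds L, M → {A, B, G, J, L, M, P}.
{J}⁺: J→ALM adds A, L, M; LM→ABP adds B, P; P→BGJ adds G → {A, B, G, J, L, M, P}.
{P}⁺: P→BGJ adds B, G, J; J→ALM adds A, L, M → {A, B, G, J, L, M, P}.
{L, M}⁺: LM→ABP adds A, B, P; P→BGJ adds G, J → {A, B, G, J, L, M, P}. Minimal: {M}⁺ = {M}; {L}⁺ = {L} — none reach the full schema.
Any other superkey contains one of these as a subset, so there are no further candidate keys.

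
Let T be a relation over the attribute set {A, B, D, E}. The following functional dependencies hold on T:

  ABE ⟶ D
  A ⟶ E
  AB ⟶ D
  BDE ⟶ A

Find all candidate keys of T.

{A, B}⁺: A→E adds E; AB→D adds D → {A, B, D, E}.
{B, D, E}⁺: BDE→A adds A → {A, B, D, E}.

(A, B); (B, D, E)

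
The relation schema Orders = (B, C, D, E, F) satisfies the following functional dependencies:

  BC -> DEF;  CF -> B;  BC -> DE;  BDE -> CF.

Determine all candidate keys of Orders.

BC, CF, BDE

{B, C}⁺: BC→DEF adds D, E, F → {B, C, D, E, F}. Minimal: {C}⁺ = {C}; {B}⁺ = {B} — none reach the full schema.
{C, F}⁺: CF→B adds B; BC→DE adds D, E → {B, C, D, E, F}. Minimal: {F}⁺ = {F}; {C}⁺ = {C} — none reach the full schema.
{B, D, E}⁺: BDE→CF adds C, F → {B, C, D, E, F}. Minimal: {D, E}⁺ = {D, E}; {B, E}⁺ = {B, E}; {B, D}⁺ = {B, D} — none reach the full schema.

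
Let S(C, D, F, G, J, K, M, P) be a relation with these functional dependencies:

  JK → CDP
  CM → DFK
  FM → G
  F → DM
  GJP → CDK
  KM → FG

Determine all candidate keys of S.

Attribute J never appears on the right-hand side of any dependency, so J must belong to every candidate key.
{J}⁺ = {J}, which is not all of the schema, so we must add further attributes.
{C, F, J}⁺: F→DM adds D, M; CM→DFK adds K; FM→G adds G; JK→CDP adds P → {C, D, F, G, J, K, M, P}.
{C, J, M}⁺: CM→DFK adds D, F, K; FM→G adds G; JK→CDP adds P → {C, D, F, G, J, K, M, P}.
{F, J, K}⁺: JK→CDP adds C, D, P; F→DM adds M; KM→FG adds G → {C, D, F, G, J, K, M, P}.
{F, J, P}⁺: F→DM adds D, M; FM→G adds G; GJP→CDK adds C, K → {C, D, F, G, J, K, M, P}.
{J, K, M}⁺: JK→CDP adds C, D, P; CM→DFK adds F; FM→G adds G → {C, D, F, G, J, K, M, P}.
{G, J, M, P}⁺: GJP→CDK adds C, D, K; KM→FG adds F → {C, D, F, G, J, K, M, P}.

(C, F, J), (C, J, M), (F, J, K), (F, J, P), (J, K, M), (G, J, M, P)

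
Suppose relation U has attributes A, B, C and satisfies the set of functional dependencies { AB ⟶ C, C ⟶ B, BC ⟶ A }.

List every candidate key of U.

{C}⁺: C→B adds B; BC→A adds A → {A, B, C}.
{A, B}⁺: AB→C adds C → {A, B, C}. Minimal: {B}⁺ = {B}; {A}⁺ = {A} — none reach the full schema.

{C}, {A, B}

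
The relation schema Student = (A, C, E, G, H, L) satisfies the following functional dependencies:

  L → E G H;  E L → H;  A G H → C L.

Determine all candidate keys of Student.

{A, L}, {A, G, H}

Attribute A never appears on the right-hand side of any dependency, so A must belong to every candidate key.
{A}⁺ = {A}, which is not all of the schema, so we must add further attributes.
{A, L}⁺: L→EGH adds E, G, H; AGH→CL adds C → {A, C, E, G, H, L}. Minimal: {L}⁺ = {E, G, H, L}; {A}⁺ = {A} — none reach the full schema.
{A, G, H}⁺: AGH→CL adds C, L; L→EGH adds E → {A, C, E, G, H, L}. Minimal: {G, H}⁺ = {G, H}; {A, H}⁺ = {A, H}; {A, G}⁺ = {A, G} — none reach the full schema.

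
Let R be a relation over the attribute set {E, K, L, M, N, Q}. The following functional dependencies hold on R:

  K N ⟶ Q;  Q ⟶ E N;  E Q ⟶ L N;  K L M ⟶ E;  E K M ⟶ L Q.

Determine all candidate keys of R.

Attributes K, M never appear on any right-hand side, so every candidate key must contain {K, M}.
{K, M}⁺ = {K, M}, which is not all of the schema, so we must add further attributes.
{E, K, M}⁺: EKM→LQ adds L, Q; Q→EN adds N → {E, K, L, M, N, Q}. Minimal: {K, M}⁺ = {K, M}; {E, M}⁺ = {E, M}; {E, K}⁺ = {E, K} — none reach the full schema.
{K, L, M}⁺: KLM→E adds E; EKM→LQ adds Q; Q→EN adds N → {E, K, L, M, N, Q}. Minimal: {L, M}⁺ = {L, M}; {K, M}⁺ = {K, M}; {K, L}⁺ = {K, L} — none reach the full schema.
{K, M, N}⁺: KN→Q adds Q; Q→EN adds E; EQ→LN adds L → {E, K, L, M, N, Q}. Minimal: {M, N}⁺ = {M, N}; {K, N}⁺ = {E, K, L, N, Q}; {K, M}⁺ = {K, M} — none reach the full schema.
{K, M, Q}⁺: Q→EN adds E, N; EQ→LN adds L → {E, K, L, M, N, Q}. Minimal: {M, Q}⁺ = {E, L, M, N, Q}; {K, Q}⁺ = {E, K, L, N, Q}; {K, M}⁺ = {K, M} — none reach the full schema.
Any other superkey contains one of these as a subset, so there are no further candidate keys.

{E, K, M}; {K, L, M}; {K, M, N}; {K, M, Q}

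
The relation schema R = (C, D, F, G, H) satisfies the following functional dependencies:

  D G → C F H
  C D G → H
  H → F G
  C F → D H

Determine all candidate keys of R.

(C, F); (C, H); (D, G); (D, H)

{C, F}⁺: CF→DH adds D, H; H→FG adds G → {C, D, F, G, H}. Minimal: {F}⁺ = {F}; {C}⁺ = {C} — none reach the full schema.
{C, H}⁺: H→FG adds F, G; CF→DH adds D → {C, D, F, G, H}. Minimal: {H}⁺ = {F, G, H}; {C}⁺ = {C} — none reach the full schema.
{D, G}⁺: DG→CFH adds C, F, H → {C, D, F, G, H}. Minimal: {G}⁺ = {G}; {D}⁺ = {D} — none reach the full schema.
{D, H}⁺: H→FG adds F, G; DG→CFH adds C → {C, D, F, G, H}. Minimal: {H}⁺ = {F, G, H}; {D}⁺ = {D} — none reach the full schema.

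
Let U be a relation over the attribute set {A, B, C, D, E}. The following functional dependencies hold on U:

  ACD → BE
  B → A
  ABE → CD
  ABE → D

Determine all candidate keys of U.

BE; ACD; BCD

{B, E}⁺: B→A adds A; ABE→CD adds C, D → {A, B, C, D, E}. Minimal: {E}⁺ = {E}; {B}⁺ = {A, B} — none reach the full schema.
{A, C, D}⁺: ACD→BE adds B, E → {A, B, C, D, E}. Minimal: {C, D}⁺ = {C, D}; {A, D}⁺ = {A, D}; {A, C}⁺ = {A, C} — none reach the full schema.
{B, C, D}⁺: B→A adds A; ACD→BE adds E → {A, B, C, D, E}. Minimal: {C, D}⁺ = {C, D}; {B, D}⁺ = {A, B, D}; {B, C}⁺ = {A, B, C} — none reach the full schema.
Any other superkey contains one of these as a subset, so there are no further candidate keys.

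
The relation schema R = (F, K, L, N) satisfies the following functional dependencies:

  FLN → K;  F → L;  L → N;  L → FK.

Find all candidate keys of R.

{F}⁺: F→L adds L; L→N adds N; L→FK adds K → {F, K, L, N}.
{L}⁺: L→N adds N; L→FK adds F, K → {F, K, L, N}.
Any other superkey contains one of these as a subset, so there are no further candidate keys.

(F), (L)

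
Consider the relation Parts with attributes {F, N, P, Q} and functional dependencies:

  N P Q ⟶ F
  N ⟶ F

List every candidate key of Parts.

{N, P, Q}

Attributes N, P, Q never appear on any right-hand side, so every candidate key must contain {N, P, Q}.
{N, P, Q}⁺ = {F, N, P, Q}, which is all of the schema, so {N, P, Q} is the only candidate key.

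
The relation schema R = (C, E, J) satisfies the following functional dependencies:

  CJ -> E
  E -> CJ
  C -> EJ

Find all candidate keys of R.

{C}⁺: C→EJ adds E, J → {C, E, J}.
{E}⁺: E→CJ adds C, J → {C, E, J}.

{C}, {E}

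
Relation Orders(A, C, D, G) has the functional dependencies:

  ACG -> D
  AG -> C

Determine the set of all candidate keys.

(A, G)

Attributes A, G never appear on any right-hand side, so every candidate key must contain {A, G}.
{A, G}⁺ = {A, C, D, G}, which is all of the schema, so {A, G} is the only candidate key.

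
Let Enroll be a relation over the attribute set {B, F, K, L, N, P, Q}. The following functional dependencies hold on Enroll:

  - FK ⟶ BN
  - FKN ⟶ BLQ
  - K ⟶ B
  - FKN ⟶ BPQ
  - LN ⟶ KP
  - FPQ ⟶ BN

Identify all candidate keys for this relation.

Attribute F never appears on the right-hand side of any dependency, so F must belong to every candidate key.
{F}⁺ = {F}, which is not all of the schema, so we must add further attributes.
{F, K}⁺: FK→BN adds B, N; FKN→BLQ adds L, Q; FKN→BPQ adds P → {B, F, K, L, N, P, Q}.
{F, L, N}⁺: LN→KP adds K, P; FK→BN adds B; FKN→BLQ adds Q → {B, F, K, L, N, P, Q}.
{F, L, P, Q}⁺: FPQ→BN adds B, N; LN→KP adds K → {B, F, K, L, N, P, Q}.
Any other superkey contains one of these as a subset, so there are no further candidate keys.

(F, K), (F, L, N), (F, L, P, Q)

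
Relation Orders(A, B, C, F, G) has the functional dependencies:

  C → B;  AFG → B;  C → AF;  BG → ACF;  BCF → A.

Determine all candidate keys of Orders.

Attribute G never appears on the right-hand side of any dependency, so G must belong to every candidate key.
{G}⁺ = {G}, which is not all of the schema, so we must add further attributes.
{B, G}⁺: BG→ACF adds A, C, F → {A, B, C, F, G}. Minimal: {G}⁺ = {G}; {B}⁺ = {B} — none reach the full schema.
{C, G}⁺: C→B adds B; C→AF adds A, F → {A, B, C, F, G}. Minimal: {G}⁺ = {G}; {C}⁺ = {A, B, C, F} — none reach the full schema.
{A, F, G}⁺: AFG→B adds B; BG→ACF adds C → {A, B, C, F, G}. Minimal: {F, G}⁺ = {F, G}; {A, G}⁺ = {A, G}; {A, F}⁺ = {A, F} — none reach the full schema.
Any other superkey contains one of these as a subset, so there are no further candidate keys.

{B, G}; {C, G}; {A, F, G}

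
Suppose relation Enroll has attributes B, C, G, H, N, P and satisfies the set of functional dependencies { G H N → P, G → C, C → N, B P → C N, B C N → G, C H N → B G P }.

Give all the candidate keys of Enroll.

Attribute H never appears on the right-hand side of any dependency, so H must belong to every candidate key.
{H}⁺ = {H}, which is not all of the schema, so we must add further attributes.
{C, H}⁺: C→N adds N; CHN→BGP adds B, G, P → {B, C, G, H, N, P}.
{G, H}⁺: G→C adds C; C→N adds N; CHN→BGP adds B, P → {B, C, G, H, N, P}.
{B, H, P}⁺: BP→CN adds C, N; BCN→G adds G → {B, C, G, H, N, P}.

{C, H}, {G, H}, {B, H, P}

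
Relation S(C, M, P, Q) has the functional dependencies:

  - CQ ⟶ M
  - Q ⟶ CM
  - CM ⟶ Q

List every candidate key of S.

{P, Q}⁺: Q→CM adds C, M → {C, M, P, Q}.
{C, M, P}⁺: CM→Q adds Q → {C, M, P, Q}.

{P, Q}, {C, M, P}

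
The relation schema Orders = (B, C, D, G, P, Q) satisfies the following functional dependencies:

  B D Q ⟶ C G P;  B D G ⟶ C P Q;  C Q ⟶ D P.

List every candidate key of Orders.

Attribute B never appears on the right-hand side of any dependency, so B must belong to every candidate key.
{B}⁺ = {B}, which is not all of the schema, so we must add further attributes.
{B, C, Q}⁺: CQ→DP adds D, P; BDQ→CGP adds G → {B, C, D, G, P, Q}.
{B, D, G}⁺: BDG→CPQ adds C, P, Q → {B, C, D, G, P, Q}.
{B, D, Q}⁺: BDQ→CGP adds C, G, P → {B, C, D, G, P, Q}.
Any other superkey contains one of these as a subset, so there are no further candidate keys.

(B, C, Q); (B, D, G); (B, D, Q)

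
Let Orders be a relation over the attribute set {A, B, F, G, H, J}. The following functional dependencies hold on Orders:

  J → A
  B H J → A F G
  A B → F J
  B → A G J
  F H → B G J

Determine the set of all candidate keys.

{B, H}, {F, H}

{B, H}⁺: B→AGJ adds A, G, J; BHJ→AFG adds F → {A, B, F, G, H, J}. Minimal: {H}⁺ = {H}; {B}⁺ = {A, B, F, G, J} — none reach the full schema.
{F, H}⁺: FH→BGJ adds B, G, J; J→A adds A → {A, B, F, G, H, J}. Minimal: {H}⁺ = {H}; {F}⁺ = {F} — none reach the full schema.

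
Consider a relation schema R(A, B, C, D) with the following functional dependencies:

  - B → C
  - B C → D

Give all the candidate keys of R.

{A, B}

{A, B}⁺: B→C adds C; BC→D adds D → {A, B, C, D}.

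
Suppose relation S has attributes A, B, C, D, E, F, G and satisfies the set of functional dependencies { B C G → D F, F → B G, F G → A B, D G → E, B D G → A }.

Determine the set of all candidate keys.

Attribute C never appears on the right-hand side of any dependency, so C must belong to every candidate key.
{C}⁺ = {C}, which is not all of the schema, so we must add further attributes.
{C, F}⁺: F→BG adds B, G; FG→AB adds A; BCG→DF adds D; DG→E adds E → {A, B, C, D, E, F, G}. Minimal: {F}⁺ = {A, B, F, G}; {C}⁺ = {C} — none reach the full schema.
{B, C, G}⁺: BCG→DF adds D, F; FG→AB adds A; DG→E adds E → {A, B, C, D, E, F, G}. Minimal: {C, G}⁺ = {C, G}; {B, G}⁺ = {B, G}; {B, C}⁺ = {B, C} — none reach the full schema.
Any other superkey contains one of these as a subset, so there are no further candidate keys.

CF; BCG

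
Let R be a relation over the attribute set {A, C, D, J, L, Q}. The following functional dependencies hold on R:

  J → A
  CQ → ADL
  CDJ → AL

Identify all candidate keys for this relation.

Attributes C, J, Q never appear on any right-hand side, so every candidate key must contain {C, J, Q}.
{C, J, Q}⁺ = {A, C, D, J, L, Q}, which is all of the schema, so {C, J, Q} is the only candidate key.

{C, J, Q}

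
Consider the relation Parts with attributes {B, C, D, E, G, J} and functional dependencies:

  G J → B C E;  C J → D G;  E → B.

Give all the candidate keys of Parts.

{C, J}, {G, J}

Attribute J never appears on the right-hand side of any dependency, so J must belong to every candidate key.
{J}⁺ = {J}, which is not all of the schema, so we must add further attributes.
{C, J}⁺: CJ→DG adds D, G; GJ→BCE adds B, E → {B, C, D, E, G, J}. Minimal: {J}⁺ = {J}; {C}⁺ = {C} — none reach the full schema.
{G, J}⁺: GJ→BCE adds B, C, E; CJ→DG adds D → {B, C, D, E, G, J}. Minimal: {J}⁺ = {J}; {G}⁺ = {G} — none reach the full schema.
Any other superkey contains one of these as a subset, so there are no further candidate keys.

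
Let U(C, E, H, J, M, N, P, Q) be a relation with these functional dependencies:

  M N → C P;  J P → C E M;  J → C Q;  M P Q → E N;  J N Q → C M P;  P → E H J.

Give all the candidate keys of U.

{P}; {J, N}; {M, N}

{P}⁺: P→EHJ adds E, H, J; JP→CEM adds C, M; J→CQ adds Q; MPQ→EN adds N → {C, E, H, J, M, N, P, Q}.
{J, N}⁺: J→CQ adds C, Q; JNQ→CMP adds M, P; P→EHJ adds E, H → {C, E, H, J, M, N, P, Q}. Minimal: {N}⁺ = {N}; {J}⁺ = {C, J, Q} — none reach the full schema.
{M, N}⁺: MN→CP adds C, P; P→EHJ adds E, H, J; J→CQ adds Q → {C, E, H, J, M, N, P, Q}. Minimal: {N}⁺ = {N}; {M}⁺ = {M} — none reach the full schema.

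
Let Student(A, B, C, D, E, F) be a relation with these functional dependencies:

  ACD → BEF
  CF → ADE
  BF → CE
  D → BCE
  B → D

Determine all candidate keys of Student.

(A, B), (A, D), (B, F), (C, F), (D, F)

{A, B}⁺: B→D adds D; D→BCE adds C, E; ACD→BEF adds F → {A, B, C, D, E, F}.
{A, D}⁺: D→BCE adds B, C, E; ACD→BEF adds F → {A, B, C, D, E, F}.
{B, F}⁺: BF→CE adds C, E; B→D adds D; CF→ADE adds A → {A, B, C, D, E, F}.
{C, F}⁺: CF→ADE adds A, D, E; D→BCE adds B → {A, B, C, D, E, F}.
{D, F}⁺: D→BCE adds B, C, E; CF→ADE adds A → {A, B, C, D, E, F}.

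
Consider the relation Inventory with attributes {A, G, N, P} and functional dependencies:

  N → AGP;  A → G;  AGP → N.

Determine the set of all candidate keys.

N, AP

{N}⁺: N→AGP adds A, G, P → {A, G, N, P}.
{A, P}⁺: A→G adds G; AGP→N adds N → {A, G, N, P}. Minimal: {P}⁺ = {P}; {A}⁺ = {A, G} — none reach the full schema.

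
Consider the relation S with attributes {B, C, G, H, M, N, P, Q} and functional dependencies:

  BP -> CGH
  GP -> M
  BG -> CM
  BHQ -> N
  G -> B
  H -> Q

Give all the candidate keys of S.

{B, P}, {G, P}

{B, P}⁺: BP→CGH adds C, G, H; GP→M adds M; H→Q adds Q; BHQ→N adds N → {B, C, G, H, M, N, P, Q}. Minimal: {P}⁺ = {P}; {B}⁺ = {B} — none reach the full schema.
{G, P}⁺: GP→M adds M; G→B adds B; BP→CGH adds C, H; H→Q adds Q; BHQ→N adds N → {B, C, G, H, M, N, P, Q}. Minimal: {P}⁺ = {P}; {G}⁺ = {B, C, G, M} — none reach the full schema.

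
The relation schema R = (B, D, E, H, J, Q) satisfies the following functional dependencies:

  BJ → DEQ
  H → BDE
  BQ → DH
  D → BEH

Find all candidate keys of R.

Attribute J never appears on the right-hand side of any dependency, so J must belong to every candidate key.
{J}⁺ = {J}, which is not all of the schema, so we must add further attributes.
{B, J}⁺: BJ→DEQ adds D, E, Q; BQ→DH adds H → {B, D, E, H, J, Q}. Minimal: {J}⁺ = {J}; {B}⁺ = {B} — none reach the full schema.
{D, J}⁺: D→BEH adds B, E, H; BJ→DEQ adds Q → {B, D, E, H, J, Q}. Minimal: {J}⁺ = {J}; {D}⁺ = {B, D, E, H} — none reach the full schema.
{H, J}⁺: H→BDE adds B, D, E; BJ→DEQ adds Q → {B, D, E, H, J, Q}. Minimal: {J}⁺ = {J}; {H}⁺ = {B, D, E, H} — none reach the full schema.

{B, J}, {D, J}, {H, J}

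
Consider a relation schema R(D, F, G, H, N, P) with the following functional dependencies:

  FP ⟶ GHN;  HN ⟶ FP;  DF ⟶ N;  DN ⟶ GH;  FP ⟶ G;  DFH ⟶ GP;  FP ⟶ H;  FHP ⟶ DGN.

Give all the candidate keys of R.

{D, F}⁺: DF→N adds N; DN→GH adds G, H; DFH→GP adds P → {D, F, G, H, N, P}.
{D, N}⁺: DN→GH adds G, H; HN→FP adds F, P → {D, F, G, H, N, P}.
{F, P}⁺: FP→GHN adds G, H, N; FHP→DGN adds D → {D, F, G, H, N, P}.
{H, N}⁺: HN→FP adds F, P; FP→G adds G; FHP→DGN adds D → {D, F, G, H, N, P}.
Any other superkey contains one of these as a subset, so there are no further candidate keys.

{D, F}, {D, N}, {F, P}, {H, N}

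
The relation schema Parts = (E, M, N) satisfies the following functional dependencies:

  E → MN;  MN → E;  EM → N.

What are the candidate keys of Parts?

E, MN

{E}⁺: E→MN adds M, N → {E, M, N}.
{M, N}⁺: MN→E adds E → {E, M, N}. Minimal: {N}⁺ = {N}; {M}⁺ = {M} — none reach the full schema.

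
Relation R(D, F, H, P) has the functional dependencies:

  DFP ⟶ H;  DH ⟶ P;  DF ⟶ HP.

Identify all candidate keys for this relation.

Attributes D, F never appear on any right-hand side, so every candidate key must contain {D, F}.
{D, F}⁺ = {D, F, H, P}, which is all of the schema, so {D, F} is the only candidate key.

{D, F}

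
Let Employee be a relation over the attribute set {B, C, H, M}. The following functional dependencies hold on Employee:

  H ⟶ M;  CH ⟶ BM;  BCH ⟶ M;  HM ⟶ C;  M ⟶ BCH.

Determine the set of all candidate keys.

{H}⁺: H→M adds M; HM→C adds C; M→BCH adds B → {B, C, H, M}.
{M}⁺: M→BCH adds B, C, H → {B, C, H, M}.
Any other superkey contains one of these as a subset, so there are no further candidate keys.

{H}; {M}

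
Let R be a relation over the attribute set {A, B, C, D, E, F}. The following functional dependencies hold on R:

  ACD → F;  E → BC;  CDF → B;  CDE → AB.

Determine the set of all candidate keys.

Attributes D, E never appear on any right-hand side, so every candidate key must contain {D, E}.
{D, E}⁺ = {A, B, C, D, E, F}, which is all of the schema, so {D, E} is the only candidate key.

DE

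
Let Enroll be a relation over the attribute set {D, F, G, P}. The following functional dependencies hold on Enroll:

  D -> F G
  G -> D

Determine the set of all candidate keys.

(D, P), (G, P)

{D, P}⁺: D→FG adds F, G → {D, F, G, P}. Minimal: {P}⁺ = {P}; {D}⁺ = {D, F, G} — none reach the full schema.
{G, P}⁺: G→D adds D; D→FG adds F → {D, F, G, P}. Minimal: {P}⁺ = {P}; {G}⁺ = {D, F, G} — none reach the full schema.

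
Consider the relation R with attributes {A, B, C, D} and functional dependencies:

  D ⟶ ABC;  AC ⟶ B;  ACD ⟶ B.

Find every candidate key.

Attribute D never appears on the right-hand side of any dependency, so D must belong to every candidate key.
{D}⁺ = {A, B, C, D}, which is all of the schema, so {D} is the only candidate key.

(D)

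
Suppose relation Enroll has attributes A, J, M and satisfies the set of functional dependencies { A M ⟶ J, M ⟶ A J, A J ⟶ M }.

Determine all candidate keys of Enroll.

{M}, {A, J}

{M}⁺: M→AJ adds A, J → {A, J, M}.
{A, J}⁺: AJ→M adds M → {A, J, M}. Minimal: {J}⁺ = {J}; {A}⁺ = {A} — none reach the full schema.
Any other superkey contains one of these as a subset, so there are no further candidate keys.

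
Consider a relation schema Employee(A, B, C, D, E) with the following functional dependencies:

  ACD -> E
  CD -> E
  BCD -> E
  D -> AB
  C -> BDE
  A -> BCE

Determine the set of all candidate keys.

{A}⁺: A→BCE adds B, C, E; C→BDE adds D → {A, B, C, D, E}.
{C}⁺: C→BDE adds B, D, E; D→AB adds A → {A, B, C, D, E}.
{D}⁺: D→AB adds A, B; A→BCE adds C, E → {A, B, C, D, E}.

{A}, {C}, {D}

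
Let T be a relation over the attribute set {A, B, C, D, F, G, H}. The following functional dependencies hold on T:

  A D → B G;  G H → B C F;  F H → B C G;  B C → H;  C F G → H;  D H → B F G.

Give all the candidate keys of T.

ACD, ADH

Attributes A, D never appear on any right-hand side, so every candidate key must contain {A, D}.
{A, D}⁺ = {A, B, D, G}, which is not all of the schema, so we must add further attributes.
{A, C, D}⁺: AD→BG adds B, G; BC→H adds H; DH→BFG adds F → {A, B, C, D, F, G, H}. Minimal: {C, D}⁺ = {C, D}; {A, D}⁺ = {A, B, D, G}; {A, C}⁺ = {A, C} — none reach the full schema.
{A, D, H}⁺: AD→BG adds B, G; GH→BCF adds C, F → {A, B, C, D, F, G, H}. Minimal: {D, H}⁺ = {B, C, D, F, G, H}; {A, H}⁺ = {A, H}; {A, D}⁺ = {A, B, D, G} — none reach the full schema.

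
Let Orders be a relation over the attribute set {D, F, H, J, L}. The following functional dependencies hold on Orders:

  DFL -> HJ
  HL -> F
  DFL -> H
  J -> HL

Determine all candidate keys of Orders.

{D, J}, {D, F, L}, {D, H, L}

{D, J}⁺: J→HL adds H, L; HL→F adds F → {D, F, H, J, L}. Minimal: {J}⁺ = {F, H, J, L}; {D}⁺ = {D} — none reach the full schema.
{D, F, L}⁺: DFL→HJ adds H, J → {D, F, H, J, L}. Minimal: {F, L}⁺ = {F, L}; {D, L}⁺ = {D, L}; {D, F}⁺ = {D, F} — none reach the full schema.
{D, H, L}⁺: HL→F adds F; DFL→HJ adds J → {D, F, H, J, L}. Minimal: {H, L}⁺ = {F, H, L}; {D, L}⁺ = {D, L}; {D, H}⁺ = {D, H} — none reach the full schema.
Any other superkey contains one of these as a subset, so there are no further candidate keys.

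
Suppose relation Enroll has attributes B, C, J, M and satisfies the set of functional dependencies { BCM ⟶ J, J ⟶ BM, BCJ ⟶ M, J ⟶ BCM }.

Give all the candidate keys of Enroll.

{J}⁺: J→BM adds B, M; J→BCM adds C → {B, C, J, M}.
{B, C, M}⁺: BCM→J adds J → {B, C, J, M}. Minimal: {C, M}⁺ = {C, M}; {B, M}⁺ = {B, M}; {B, C}⁺ = {B, C} — none reach the full schema.
Any other superkey contains one of these as a subset, so there are no further candidate keys.

J; BCM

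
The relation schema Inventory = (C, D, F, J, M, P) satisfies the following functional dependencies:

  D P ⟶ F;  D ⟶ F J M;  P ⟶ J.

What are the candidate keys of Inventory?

Attributes C, D, P never appear on any right-hand side, so every candidate key must contain {C, D, P}.
{C, D, P}⁺ = {C, D, F, J, M, P}, which is all of the schema, so {C, D, P} is the only candidate key.

{C, D, P}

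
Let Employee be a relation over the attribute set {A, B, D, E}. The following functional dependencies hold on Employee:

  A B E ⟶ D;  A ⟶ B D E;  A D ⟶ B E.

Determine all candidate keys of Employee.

Attribute A never appears on the right-hand side of any dependency, so A must belong to every candidate key.
{A}⁺ = {A, B, D, E}, which is all of the schema, so {A} is the only candidate key.

{A}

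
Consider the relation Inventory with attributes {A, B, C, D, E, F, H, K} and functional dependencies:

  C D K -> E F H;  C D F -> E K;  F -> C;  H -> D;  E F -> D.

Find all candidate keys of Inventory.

Attributes A, B never appear on any right-hand side, so every candidate key must contain {A, B}.
{A, B}⁺ = {A, B}, which is not all of the schema, so we must add further attributes.
{A, B, D, F}⁺: F→C adds C; CDF→EK adds E, K; CDK→EFH adds H → {A, B, C, D, E, F, H, K}.
{A, B, E, F}⁺: F→C adds C; EF→D adds D; CDF→EK adds K; CDK→EFH adds H → {A, B, C, D, E, F, H, K}.
{A, B, F, H}⁺: F→C adds C; H→D adds D; CDF→EK adds E, K → {A, B, C, D, E, F, H, K}.
{A, B, C, D, K}⁺: CDK→EFH adds E, F, H → {A, B, C, D, E, F, H, K}.
{A, B, C, H, K}⁺: H→D adds D; CDK→EFH adds E, F → {A, B, C, D, E, F, H, K}.

(A, B, D, F); (A, B, E, F); (A, B, F, H); (A, B, C, D, K); (A, B, C, H, K)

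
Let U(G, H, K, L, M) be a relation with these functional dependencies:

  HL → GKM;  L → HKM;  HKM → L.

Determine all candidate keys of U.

L; HKM

{L}⁺: L→HKM adds H, K, M; HL→GKM adds G → {G, H, K, L, M}.
{H, K, M}⁺: HKM→L adds L; HL→GKM adds G → {G, H, K, L, M}. Minimal: {K, M}⁺ = {K, M}; {H, M}⁺ = {H, M}; {H, K}⁺ = {H, K} — none reach the full schema.
Any other superkey contains one of these as a subset, so there are no further candidate keys.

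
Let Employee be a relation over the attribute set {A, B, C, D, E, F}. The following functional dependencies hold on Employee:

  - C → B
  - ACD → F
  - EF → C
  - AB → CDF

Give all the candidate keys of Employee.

(A, B, E), (A, C, E), (A, E, F)

Attributes A, E never appear on any right-hand side, so every candidate key must contain {A, E}.
{A, E}⁺ = {A, E}, which is not all of the schema, so we must add further attributes.
{A, B, E}⁺: AB→CDF adds C, D, F → {A, B, C, D, E, F}.
{A, C, E}⁺: C→B adds B; AB→CDF adds D, F → {A, B, C, D, E, F}.
{A, E, F}⁺: EF→C adds C; C→B adds B; AB→CDF adds D → {A, B, C, D, E, F}.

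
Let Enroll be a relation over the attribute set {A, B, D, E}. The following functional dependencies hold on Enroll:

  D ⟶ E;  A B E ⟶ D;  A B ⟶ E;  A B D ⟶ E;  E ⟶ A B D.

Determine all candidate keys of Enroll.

D, E, AB

{D}⁺: D→E adds E; E→ABD adds A, B → {A, B, D, E}.
{E}⁺: E→ABD adds A, B, D → {A, B, D, E}.
{A, B}⁺: AB→E adds E; E→ABD adds D → {A, B, D, E}. Minimal: {B}⁺ = {B}; {A}⁺ = {A} — none reach the full schema.
Any other superkey contains one of these as a subset, so there are no further candidate keys.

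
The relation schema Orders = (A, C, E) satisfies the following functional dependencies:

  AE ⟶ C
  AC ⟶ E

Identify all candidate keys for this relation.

{A, C}, {A, E}

Attribute A never appears on the right-hand side of any dependency, so A must belong to every candidate key.
{A}⁺ = {A}, which is not all of the schema, so we must add further attributes.
{A, C}⁺: AC→E adds E → {A, C, E}.
{A, E}⁺: AE→C adds C → {A, C, E}.
Any other superkey contains one of these as a subset, so there are no further candidate keys.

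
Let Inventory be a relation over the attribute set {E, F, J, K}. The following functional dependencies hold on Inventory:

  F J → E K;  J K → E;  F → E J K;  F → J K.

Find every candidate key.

Attribute F never appears on the right-hand side of any dependency, so F must belong to every candidate key.
{F}⁺ = {E, F, J, K}, which is all of the schema, so {F} is the only candidate key.

F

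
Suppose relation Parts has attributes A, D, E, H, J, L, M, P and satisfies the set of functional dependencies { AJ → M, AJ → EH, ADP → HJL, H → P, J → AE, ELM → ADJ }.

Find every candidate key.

(D, J); (J, L); (A, D, H); (A, D, P); (E, L, M)

{D, J}⁺: J→AE adds A, E; AJ→M adds M; AJ→EH adds H; H→P adds P; ADP→HJL adds L → {A, D, E, H, J, L, M, P}. Minimal: {J}⁺ = {A, E, H, J, M, P}; {D}⁺ = {D} — none reach the full schema.
{J, L}⁺: J→AE adds A, E; AJ→M adds M; AJ→EH adds H; H→P adds P; ELM→ADJ adds D → {A, D, E, H, J, L, M, P}. Minimal: {L}⁺ = {L}; {J}⁺ = {A, E, H, J, M, P} — none reach the full schema.
{A, D, H}⁺: H→P adds P; ADP→HJL adds J, L; J→AE adds E; AJ→M adds M → {A, D, E, H, J, L, M, P}. Minimal: {D, H}⁺ = {D, H, P}; {A, H}⁺ = {A, H, P}; {A, D}⁺ = {A, D} — none reach the full schema.
{A, D, P}⁺: ADP→HJL adds H, J, L; J→AE adds E; AJ→M adds M → {A, D, E, H, J, L, M, P}. Minimal: {D, P}⁺ = {D, P}; {A, P}⁺ = {A, P}; {A, D}⁺ = {A, D} — none reach the full schema.
{E, L, M}⁺: ELM→ADJ adds A, D, J; AJ→EH adds H; H→P adds P → {A, D, E, H, J, L, M, P}. Minimal: {L, M}⁺ = {L, M}; {E, M}⁺ = {E, M}; {E, L}⁺ = {E, L} — none reach the full schema.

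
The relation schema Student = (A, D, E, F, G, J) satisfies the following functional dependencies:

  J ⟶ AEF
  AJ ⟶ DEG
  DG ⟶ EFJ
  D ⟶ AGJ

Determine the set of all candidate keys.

{D}⁺: D→AGJ adds A, G, J; J→AEF adds E, F → {A, D, E, F, G, J}.
{J}⁺: J→AEF adds A, E, F; AJ→DEG adds D, G → {A, D, E, F, G, J}.

D, J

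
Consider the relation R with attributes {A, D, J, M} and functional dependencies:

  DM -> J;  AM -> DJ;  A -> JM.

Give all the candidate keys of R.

A

Attribute A never appears on the right-hand side of any dependency, so A must belong to every candidate key.
{A}⁺ = {A, D, J, M}, which is all of the schema, so {A} is the only candidate key.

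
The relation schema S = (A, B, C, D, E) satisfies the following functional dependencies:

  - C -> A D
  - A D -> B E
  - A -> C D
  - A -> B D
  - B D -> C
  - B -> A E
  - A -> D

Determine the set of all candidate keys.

{A}; {B}; {C}

{A}⁺: A→CD adds C, D; A→BD adds B; B→AE adds E → {A, B, C, D, E}.
{B}⁺: B→AE adds A, E; A→D adds D; A→CD adds C → {A, B, C, D, E}.
{C}⁺: C→AD adds A, D; AD→BE adds B, E → {A, B, C, D, E}.
Any other superkey contains one of these as a subset, so there are no further candidate keys.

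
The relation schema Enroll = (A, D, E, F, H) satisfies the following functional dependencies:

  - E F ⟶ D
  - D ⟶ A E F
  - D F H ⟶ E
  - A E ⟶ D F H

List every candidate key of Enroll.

{D}⁺: D→AEF adds A, E, F; AE→DFH adds H → {A, D, E, F, H}.
{A, E}⁺: AE→DFH adds D, F, H → {A, D, E, F, H}.
{E, F}⁺: EF→D adds D; D→AEF adds A; AE→DFH adds H → {A, D, E, F, H}.

(D); (A, E); (E, F)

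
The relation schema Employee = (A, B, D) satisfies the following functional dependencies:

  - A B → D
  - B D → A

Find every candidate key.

AB, BD

{A, B}⁺: AB→D adds D → {A, B, D}. Minimal: {B}⁺ = {B}; {A}⁺ = {A} — none reach the full schema.
{B, D}⁺: BD→A adds A → {A, B, D}. Minimal: {D}⁺ = {D}; {B}⁺ = {B} — none reach the full schema.
Any other superkey contains one of these as a subset, so there are no further candidate keys.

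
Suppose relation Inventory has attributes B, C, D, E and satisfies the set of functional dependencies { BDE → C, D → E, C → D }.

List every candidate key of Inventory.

Attribute B never appears on the right-hand side of any dependency, so B must belong to every candidate key.
{B}⁺ = {B}, which is not all of the schema, so we must add further attributes.
{B, C}⁺: C→D adds D; D→E adds E → {B, C, D, E}. Minimal: {C}⁺ = {C, D, E}; {B}⁺ = {B} — none reach the full schema.
{B, D}⁺: D→E adds E; BDE→C adds C → {B, C, D, E}. Minimal: {D}⁺ = {D, E}; {B}⁺ = {B} — none reach the full schema.
Any other superkey contains one of these as a subset, so there are no further candidate keys.

BC, BD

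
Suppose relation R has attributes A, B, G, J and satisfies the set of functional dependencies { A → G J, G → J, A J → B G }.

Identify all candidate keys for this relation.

Attribute A never appears on the right-hand side of any dependency, so A must belong to every candidate key.
{A}⁺ = {A, B, G, J}, which is all of the schema, so {A} is the only candidate key.

A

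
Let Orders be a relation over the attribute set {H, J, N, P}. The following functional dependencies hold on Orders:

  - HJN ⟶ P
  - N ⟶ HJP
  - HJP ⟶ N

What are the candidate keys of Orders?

{N}⁺: N→HJP adds H, J, P → {H, J, N, P}.
{H, J, P}⁺: HJP→N adds N → {H, J, N, P}. Minimal: {J, P}⁺ = {J, P}; {H, P}⁺ = {H, P}; {H, J}⁺ = {H, J} — none reach the full schema.

{N}, {H, J, P}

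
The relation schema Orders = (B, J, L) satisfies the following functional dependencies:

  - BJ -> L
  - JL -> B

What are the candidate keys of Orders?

Attribute J never appears on the right-hand side of any dependency, so J must belong to every candidate key.
{J}⁺ = {J}, which is not all of the schema, so we must add further attributes.
{B, J}⁺: BJ→L adds L → {B, J, L}.
{J, L}⁺: JL→B adds B → {B, J, L}.
Any other superkey contains one of these as a subset, so there are no further candidate keys.

(B, J); (J, L)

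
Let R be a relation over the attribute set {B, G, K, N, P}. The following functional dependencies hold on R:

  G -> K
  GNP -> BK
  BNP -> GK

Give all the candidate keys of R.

{B, N, P}, {G, N, P}

Attributes N, P never appear on any right-hand side, so every candidate key must contain {N, P}.
{N, P}⁺ = {N, P}, which is not all of the schema, so we must add further attributes.
{B, N, P}⁺: BNP→GK adds G, K → {B, G, K, N, P}. Minimal: {N, P}⁺ = {N, P}; {B, P}⁺ = {B, P}; {B, N}⁺ = {B, N} — none reach the full schema.
{G, N, P}⁺: G→K adds K; GNP→BK adds B → {B, G, K, N, P}. Minimal: {N, P}⁺ = {N, P}; {G, P}⁺ = {G, K, P}; {G, N}⁺ = {G, K, N} — none reach the full schema.
Any other superkey contains one of these as a subset, so there are no further candidate keys.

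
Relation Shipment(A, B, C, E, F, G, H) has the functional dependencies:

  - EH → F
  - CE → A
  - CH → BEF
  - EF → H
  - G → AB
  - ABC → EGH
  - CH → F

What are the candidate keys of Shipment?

(C, G), (C, H), (A, B, C), (B, C, E), (C, E, F)

Attribute C never appears on the right-hand side of any dependency, so C must belong to every candidate key.
{C}⁺ = {C}, which is not all of the schema, so we must add further attributes.
{C, G}⁺: G→AB adds A, B; ABC→EGH adds E, H; CH→F adds F → {A, B, C, E, F, G, H}. Minimal: {G}⁺ = {A, B, G}; {C}⁺ = {C} — none reach the full schema.
{C, H}⁺: CH→BEF adds B, E, F; CE→A adds A; ABC→EGH adds G → {A, B, C, E, F, G, H}. Minimal: {H}⁺ = {H}; {C}⁺ = {C} — none reach the full schema.
{A, B, C}⁺: ABC→EGH adds E, G, H; CH→F adds F → {A, B, C, E, F, G, H}. Minimal: {B, C}⁺ = {B, C}; {A, C}⁺ = {A, C}; {A, B}⁺ = {A, B} — none reach the full schema.
{B, C, E}⁺: CE→A adds A; ABC→EGH adds G, H; CH→F adds F → {A, B, C, E, F, G, H}. Minimal: {C, E}⁺ = {A, C, E}; {B, E}⁺ = {B, E}; {B, C}⁺ = {B, C} — none reach the full schema.
{C, E, F}⁺: CE→A adds A; EF→H adds H; CH→BEF adds B; ABC→EGH adds G → {A, B, C, E, F, G, H}. Minimal: {E, F}⁺ = {E, F, H}; {C, F}⁺ = {C, F}; {C, E}⁺ = {A, C, E} — none reach the full schema.
Any other superkey contains one of these as a subset, so there are no further candidate keys.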